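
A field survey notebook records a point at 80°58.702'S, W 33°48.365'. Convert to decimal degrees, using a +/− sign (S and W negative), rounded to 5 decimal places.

Latitude: 58.702′ = 0.978367°; total 80.978367
S → negative
Longitude: 48.365′ = 0.806083°; total 33.806083
W → negative

-80.97837, -33.80608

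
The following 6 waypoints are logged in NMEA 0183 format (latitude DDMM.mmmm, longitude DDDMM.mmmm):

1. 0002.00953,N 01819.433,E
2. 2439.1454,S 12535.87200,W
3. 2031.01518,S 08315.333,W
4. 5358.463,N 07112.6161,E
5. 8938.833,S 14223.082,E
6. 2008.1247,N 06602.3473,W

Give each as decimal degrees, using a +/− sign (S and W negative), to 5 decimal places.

Point 1:
  Lat: split at 2 digits → 00° and 2.00953′; 0 + 2.00953/60 = 0.033492
  N → positive
  Longitude: split at 3 digits → 018° and 19.433′; 18 + 19.433/60 = 18.323883
  E → positive
Point 2:
  Lat: split at 2 digits → 24° and 39.1454′; 24 + 39.1454/60 = 24.652423
  S → negative
  λ: degrees = first 3 digits = 125, minutes = 35.872; 125 + 35.872/60 = 125.597867
  hemisphere W, so the sign is −
Point 3:
  Lat: split at 2 digits → 20° and 31.01518′; 20 + 31.01518/60 = 20.516920
  hemisphere S, so the sign is −
  Lon: degrees = first 3 digits = 83, minutes = 15.333; 83 + 15.333/60 = 83.255550
  W → negative
Point 4:
  φ: degrees = first 2 digits = 53, minutes = 58.463; 53 + 58.463/60 = 53.974383
  N → positive
  Longitude: degrees = first 3 digits = 71, minutes = 12.6161; 71 + 12.6161/60 = 71.210268
  E → positive
Point 5:
  Latitude: degrees = first 2 digits = 89, minutes = 38.833; 89 + 38.833/60 = 89.647217
  hemisphere S, so the sign is −
  Lon: split at 3 digits → 142° and 23.082′; 142 + 23.082/60 = 142.384700
  E → positive
Point 6:
  Lat: degrees = first 2 digits = 20, minutes = 8.1247; 20 + 8.1247/60 = 20.135412
  N → positive
  Longitude: degrees = first 3 digits = 66, minutes = 2.3473; 66 + 2.3473/60 = 66.039122
  W → negative

1. 0.03349, 18.32388
2. -24.65242, -125.59787
3. -20.51692, -83.25555
4. 53.97438, 71.21027
5. -89.64722, 142.38470
6. 20.13541, -66.03912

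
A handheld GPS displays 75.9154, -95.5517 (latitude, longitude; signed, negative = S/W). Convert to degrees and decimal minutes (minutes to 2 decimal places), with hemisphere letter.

Latitude: fractional part 0.915400 → 54.9240 minutes
Longitude is negative → W; |value| = 95.551700
Longitude: minutes = (95.551700 − 95) × 60 = 33.1020

75° 54.92′ N, 95° 33.10′ W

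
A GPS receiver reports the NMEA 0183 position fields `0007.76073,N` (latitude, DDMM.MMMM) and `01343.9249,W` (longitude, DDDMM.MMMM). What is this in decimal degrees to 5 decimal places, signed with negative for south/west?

Lat: degrees = first 2 digits = 0, minutes = 7.76073; 0 + 7.76073/60 = 0.129346
N → positive
λ: split at 3 digits → 013° and 43.9249′; 13 + 43.9249/60 = 13.732082
W → negative

0.12935, -13.73208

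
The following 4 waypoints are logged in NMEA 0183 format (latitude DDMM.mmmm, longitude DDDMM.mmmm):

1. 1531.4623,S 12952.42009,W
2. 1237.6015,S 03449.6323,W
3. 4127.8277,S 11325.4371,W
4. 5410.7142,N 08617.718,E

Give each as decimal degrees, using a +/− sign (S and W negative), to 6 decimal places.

Point 1:
  Latitude: degrees = first 2 digits = 15, minutes = 31.4623; 15 + 31.4623/60 = 15.5243717
  S → negative
  λ: degrees = first 3 digits = 129, minutes = 52.42009; 129 + 52.42009/60 = 129.8736682
  hemisphere W, so the sign is −
Point 2:
  Lat: degrees = first 2 digits = 12, minutes = 37.6015; 12 + 37.6015/60 = 12.6266917
  S ⇒ negate
  λ: degrees = first 3 digits = 34, minutes = 49.6323; 34 + 49.6323/60 = 34.8272050
  W → negative
Point 3:
  Latitude: degrees = first 2 digits = 41, minutes = 27.8277; 41 + 27.8277/60 = 41.4637950
  hemisphere S, so the sign is −
  λ: split at 3 digits → 113° and 25.4371′; 113 + 25.4371/60 = 113.4239517
  hemisphere W, so the sign is −
Point 4:
  Lat: split at 2 digits → 54° and 10.7142′; 54 + 10.7142/60 = 54.1785700
  N ⇒ keep positive
  Lon: split at 3 digits → 086° and 17.718′; 86 + 17.718/60 = 86.2953000
  E → positive

1. -15.524372, -129.873668
2. -12.626692, -34.827205
3. -41.463795, -113.423952
4. 54.178570, 86.295300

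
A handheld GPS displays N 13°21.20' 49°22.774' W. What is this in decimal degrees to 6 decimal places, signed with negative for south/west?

Lat: 21.2′ = 0.353333°; total 13.3533333
N ⇒ keep positive
Longitude: 22.774′ = 0.379567°; total 49.3795667
W ⇒ negate

13.353333, -49.379567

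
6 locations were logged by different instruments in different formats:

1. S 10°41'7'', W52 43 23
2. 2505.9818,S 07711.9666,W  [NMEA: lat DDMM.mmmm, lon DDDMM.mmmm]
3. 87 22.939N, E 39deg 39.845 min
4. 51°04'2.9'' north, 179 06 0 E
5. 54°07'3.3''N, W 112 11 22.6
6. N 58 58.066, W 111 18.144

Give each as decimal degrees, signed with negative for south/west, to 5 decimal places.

Point 1:
  φ: 10° + 41/60 + 7/3600 = 10 + 0.683333 + 0.001944 = 10.685278
  S → negative
  Longitude: 52 + 43/60 + 23/3600 = 52.723056
  hemisphere W, so the sign is −
Point 2:
  Lat: degrees = first 2 digits = 25, minutes = 5.9818; 25 + 5.9818/60 = 25.099697
  S → negative
  Lon: split at 3 digits → 077° and 11.9666′; 77 + 11.9666/60 = 77.199443
  W ⇒ negate
Point 3:
  φ: 22.939′ = 0.382317°; total 87.382317
  N → positive
  Lon: 39 + 39.845/60 = 39.664083
  E → positive
Point 4:
  Latitude: 51 + 4/60 + 2.9/3600 = 51.067472
  N → positive
  λ: 179° + 6/60 + 0/3600 = 179 + 0.100000 + 0.000000 = 179.100000
  E ⇒ keep positive
Point 5:
  Lat: 54 + 7/60 + 3.3/3600 = 54.117583
  N ⇒ keep positive
  Lon: 11′ + 22.6″ = 11.37667′; 112 + 11.37667/60 = 112.189611
  hemisphere W, so the sign is −
Point 6:
  φ: 58.066′ = 0.967767°; total 58.967767
  N ⇒ keep positive
  Longitude: 111 + 18.144/60 = 111.302400
  W → negative

1. -10.68528, -52.72306
2. -25.09970, -77.19944
3. 87.38232, 39.66408
4. 51.06747, 179.10000
5. 54.11758, -112.18961
6. 58.96777, -111.30240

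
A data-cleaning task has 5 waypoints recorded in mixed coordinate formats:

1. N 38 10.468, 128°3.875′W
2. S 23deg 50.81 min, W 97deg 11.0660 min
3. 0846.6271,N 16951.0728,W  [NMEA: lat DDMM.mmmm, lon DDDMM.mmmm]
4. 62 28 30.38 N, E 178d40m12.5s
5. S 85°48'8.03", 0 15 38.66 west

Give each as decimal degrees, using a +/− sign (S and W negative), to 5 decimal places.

1. 38.17447, -128.06458
2. -23.84683, -97.18443
3. 8.77712, -169.85121
4. 62.47511, 178.67014
5. -85.80223, -0.26074

Point 1:
  Latitude: 10.468′ = 0.174467°; total 38.174467
  N ⇒ keep positive
  λ: 128 + 3.875/60 = 128.064583
  W → negative
Point 2:
  Lat: 23 + 50.81/60 = 23.846833
  hemisphere S, so the sign is −
  λ: 97 + 11.066/60 = 97.184433
  hemisphere W, so the sign is −
Point 3:
  Lat: split at 2 digits → 08° and 46.6271′; 8 + 46.6271/60 = 8.777118
  N → positive
  λ: split at 3 digits → 169° and 51.0728′; 169 + 51.0728/60 = 169.851213
  W ⇒ negate
Point 4:
  Latitude: 62° + 28/60 + 30.38/3600 = 62 + 0.466667 + 0.008439 = 62.475106
  N → positive
  λ: 40′ + 12.5″ = 40.20833′; 178 + 40.20833/60 = 178.670139
  E → positive
Point 5:
  φ: 85 + 48/60 + 8.03/3600 = 85.802231
  S ⇒ negate
  λ: 0° + 15/60 + 38.66/3600 = 0 + 0.250000 + 0.010739 = 0.260739
  hemisphere W, so the sign is −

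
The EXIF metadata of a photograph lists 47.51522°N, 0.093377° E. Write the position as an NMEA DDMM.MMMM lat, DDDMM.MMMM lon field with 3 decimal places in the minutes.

4730.913,N / 00005.603,E

Latitude: minutes = (47.515220 − 47) × 60 = 30.91320
Longitude: 0° + 0.093377 × 60 = 0° 5.60262′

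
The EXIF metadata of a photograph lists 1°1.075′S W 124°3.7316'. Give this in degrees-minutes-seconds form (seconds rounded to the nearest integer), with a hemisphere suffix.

1°01′5″ S, 124°03′44″ W

Latitude: fractional minutes 0.07500 × 60 = 4.50″
λ: fractional minutes 0.73160 × 60 = 43.90″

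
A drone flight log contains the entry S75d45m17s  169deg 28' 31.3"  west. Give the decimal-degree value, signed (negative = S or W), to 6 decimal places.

-75.754722, -169.475361

Latitude: 75° + 45/60 + 17/3600 = 75 + 0.750000 + 0.004722 = 75.7547222
S → negative
λ: 169 + 28/60 + 31.3/3600 = 169.4753611
hemisphere W, so the sign is −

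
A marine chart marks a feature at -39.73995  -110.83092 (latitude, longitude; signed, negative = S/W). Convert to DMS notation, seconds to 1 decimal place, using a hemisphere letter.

39°44′23.8″ S, 110°49′51.3″ W

Latitude is negative → S; |value| = 39.739950
φ: 0.739950° → 44.39700′; 0.39700 × 60 = 23.820″
Longitude is negative → W; |value| = 110.830920
Lon: whole degrees 110; 49.85520′ → 49′ and 51.312″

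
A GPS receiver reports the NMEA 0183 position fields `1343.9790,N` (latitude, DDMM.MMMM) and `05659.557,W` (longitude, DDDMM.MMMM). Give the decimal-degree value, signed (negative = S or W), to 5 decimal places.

13.73298, -56.99262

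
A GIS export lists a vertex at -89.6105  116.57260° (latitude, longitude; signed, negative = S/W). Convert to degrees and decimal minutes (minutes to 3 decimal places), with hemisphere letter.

89° 36.630′ S, 116° 34.356′ E

Latitude is negative → S; |value| = 89.610500
Latitude: minutes = (89.610500 − 89) × 60 = 36.63000
Longitude: 116° + 0.572600 × 60 = 116° 34.35600′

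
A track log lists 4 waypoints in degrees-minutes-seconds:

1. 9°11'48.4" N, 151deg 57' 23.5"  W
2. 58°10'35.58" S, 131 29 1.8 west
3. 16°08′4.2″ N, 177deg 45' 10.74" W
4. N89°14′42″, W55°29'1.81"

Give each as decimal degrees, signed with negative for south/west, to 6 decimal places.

Point 1:
  Lat: 11′ + 48.4″ = 11.80667′; 9 + 11.80667/60 = 9.1967778
  N ⇒ keep positive
  Longitude: 57′ + 23.5″ = 57.39167′; 151 + 57.39167/60 = 151.9565278
  W ⇒ negate
Point 2:
  φ: 10′ + 35.58″ = 10.59300′; 58 + 10.59300/60 = 58.1765500
  S ⇒ negate
  Longitude: 29′ + 1.8″ = 29.03000′; 131 + 29.03000/60 = 131.4838333
  W ⇒ negate
Point 3:
  Lat: 16 + 8/60 + 4.2/3600 = 16.1345000
  N ⇒ keep positive
  Lon: 45′ + 10.74″ = 45.17900′; 177 + 45.17900/60 = 177.7529833
  W → negative
Point 4:
  φ: 14′ + 42″ = 14.70000′; 89 + 14.70000/60 = 89.2450000
  N → positive
  Lon: 29′ + 1.81″ = 29.03017′; 55 + 29.03017/60 = 55.4838361
  W → negative

1. 9.196778, -151.956528
2. -58.176550, -131.483833
3. 16.134500, -177.752983
4. 89.245000, -55.483836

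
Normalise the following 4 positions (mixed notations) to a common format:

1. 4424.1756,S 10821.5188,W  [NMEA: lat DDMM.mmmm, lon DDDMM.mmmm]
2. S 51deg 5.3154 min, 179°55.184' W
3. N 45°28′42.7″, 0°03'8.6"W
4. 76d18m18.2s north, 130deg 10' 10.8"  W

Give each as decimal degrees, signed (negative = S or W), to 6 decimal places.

1. -44.402927, -108.358647
2. -51.088590, -179.919733
3. 45.478528, -0.052389
4. 76.305056, -130.169667

Point 1:
  Lat: degrees = first 2 digits = 44, minutes = 24.1756; 44 + 24.1756/60 = 44.4029267
  hemisphere S, so the sign is −
  λ: split at 3 digits → 108° and 21.5188′; 108 + 21.5188/60 = 108.3586467
  W → negative
Point 2:
  Latitude: 51 + 5.3154/60 = 51.0885900
  S → negative
  Longitude: 55.184′ = 0.919733°; total 179.9197333
  hemisphere W, so the sign is −
Point 3:
  Lat: 28′ + 42.7″ = 28.71167′; 45 + 28.71167/60 = 45.4785278
  N ⇒ keep positive
  Longitude: 0° + 3/60 + 8.6/3600 = 0 + 0.050000 + 0.002389 = 0.0523889
  W ⇒ negate
Point 4:
  φ: 18′ + 18.2″ = 18.30333′; 76 + 18.30333/60 = 76.3050556
  N ⇒ keep positive
  Lon: 130 + 10/60 + 10.8/3600 = 130.1696667
  W → negative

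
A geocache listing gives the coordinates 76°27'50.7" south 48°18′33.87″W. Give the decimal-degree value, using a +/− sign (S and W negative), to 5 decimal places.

-76.46408, -48.30941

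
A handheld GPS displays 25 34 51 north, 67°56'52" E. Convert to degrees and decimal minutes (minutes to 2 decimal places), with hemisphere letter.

Lat: seconds/60 = 0.85000; minutes = 34 + 0.85000 = 34.8500
λ: seconds/60 = 0.86667; minutes = 56 + 0.86667 = 56.8667

25° 34.85′ N, 67° 56.87′ E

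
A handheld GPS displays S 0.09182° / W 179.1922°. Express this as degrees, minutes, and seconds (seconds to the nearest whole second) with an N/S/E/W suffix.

0°05′31″ S, 179°11′32″ W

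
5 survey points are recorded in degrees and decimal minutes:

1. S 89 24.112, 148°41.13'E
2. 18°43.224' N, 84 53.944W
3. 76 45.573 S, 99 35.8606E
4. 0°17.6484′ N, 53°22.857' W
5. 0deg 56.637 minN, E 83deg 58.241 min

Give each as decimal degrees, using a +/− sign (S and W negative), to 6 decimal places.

1. -89.401867, 148.685500
2. 18.720400, -84.899067
3. -76.759550, 99.597677
4. 0.294140, -53.380950
5. 0.943950, 83.970683

Point 1:
  Lat: 24.112′ = 0.401867°; total 89.4018667
  S ⇒ negate
  Longitude: 41.13′ = 0.685500°; total 148.6855000
  E ⇒ keep positive
Point 2:
  φ: 43.224′ = 0.720400°; total 18.7204000
  N → positive
  λ: 84 + 53.944/60 = 84.8990667
  W → negative
Point 3:
  Lat: 76 + 45.573/60 = 76.7595500
  hemisphere S, so the sign is −
  Longitude: 35.8606′ = 0.597677°; total 99.5976767
  E → positive
Point 4:
  Lat: 17.6484′ = 0.294140°; total 0.2941400
  N ⇒ keep positive
  λ: 22.857′ = 0.380950°; total 53.3809500
  W → negative
Point 5:
  Latitude: 0 + 56.637/60 = 0.9439500
  N ⇒ keep positive
  Lon: 58.241′ = 0.970683°; total 83.9706833
  E → positive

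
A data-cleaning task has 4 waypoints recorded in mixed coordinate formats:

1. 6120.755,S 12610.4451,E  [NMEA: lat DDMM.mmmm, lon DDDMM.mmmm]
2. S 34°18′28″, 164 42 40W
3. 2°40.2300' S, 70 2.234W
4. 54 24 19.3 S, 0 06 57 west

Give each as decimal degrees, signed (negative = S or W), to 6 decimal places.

Point 1:
  Lat: degrees = first 2 digits = 61, minutes = 20.755; 61 + 20.755/60 = 61.3459167
  S → negative
  Longitude: degrees = first 3 digits = 126, minutes = 10.4451; 126 + 10.4451/60 = 126.1740850
  E → positive
Point 2:
  Lat: 34 + 18/60 + 28/3600 = 34.3077778
  S ⇒ negate
  Longitude: 164 + 42/60 + 40/3600 = 164.7111111
  W ⇒ negate
Point 3:
  Lat: 2 + 40.23/60 = 2.6705000
  S ⇒ negate
  λ: 70 + 2.234/60 = 70.0372333
  W ⇒ negate
Point 4:
  Lat: 54° + 24/60 + 19.3/3600 = 54 + 0.400000 + 0.005361 = 54.4053611
  hemisphere S, so the sign is −
  Longitude: 0 + 6/60 + 57/3600 = 0.1158333
  W → negative

1. -61.345917, 126.174085
2. -34.307778, -164.711111
3. -2.670500, -70.037233
4. -54.405361, -0.115833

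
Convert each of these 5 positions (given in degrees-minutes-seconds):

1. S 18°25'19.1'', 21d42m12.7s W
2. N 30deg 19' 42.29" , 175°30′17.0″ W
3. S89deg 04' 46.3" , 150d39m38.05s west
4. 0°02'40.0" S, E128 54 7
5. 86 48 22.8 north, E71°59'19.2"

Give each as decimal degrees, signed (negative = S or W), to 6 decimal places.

Point 1:
  Lat: 18° + 25/60 + 19.1/3600 = 18 + 0.416667 + 0.005306 = 18.4219722
  S ⇒ negate
  λ: 42′ + 12.7″ = 42.21167′; 21 + 42.21167/60 = 21.7035278
  hemisphere W, so the sign is −
Point 2:
  φ: 30 + 19/60 + 42.29/3600 = 30.3284139
  N ⇒ keep positive
  Lon: 175° + 30/60 + 17/3600 = 175 + 0.500000 + 0.004722 = 175.5047222
  W ⇒ negate
Point 3:
  φ: 89 + 4/60 + 46.3/3600 = 89.0795278
  S → negative
  λ: 39′ + 38.05″ = 39.63417′; 150 + 39.63417/60 = 150.6605694
  hemisphere W, so the sign is −
Point 4:
  φ: 0° + 2/60 + 40/3600 = 0 + 0.033333 + 0.011111 = 0.0444444
  S → negative
  Lon: 128 + 54/60 + 7/3600 = 128.9019444
  E ⇒ keep positive
Point 5:
  Lat: 48′ + 22.8″ = 48.38000′; 86 + 48.38000/60 = 86.8063333
  N → positive
  Longitude: 59′ + 19.2″ = 59.32000′; 71 + 59.32000/60 = 71.9886667
  E ⇒ keep positive

1. -18.421972, -21.703528
2. 30.328414, -175.504722
3. -89.079528, -150.660569
4. -0.044444, 128.901944
5. 86.806333, 71.988667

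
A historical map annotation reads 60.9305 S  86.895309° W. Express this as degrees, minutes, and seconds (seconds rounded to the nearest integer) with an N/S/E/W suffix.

60°55′50″ S, 86°53′43″ W

Latitude: whole degrees 60; 55.83000′ → 55′ and 49.80″
λ: 0.895309 × 60 = 53.71854′ → 53′, remainder × 60 = 43.11″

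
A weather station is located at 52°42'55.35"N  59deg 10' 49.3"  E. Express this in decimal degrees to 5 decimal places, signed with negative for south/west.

52.71538, 59.18036

Latitude: 52 + 42/60 + 55.35/3600 = 52.715375
N ⇒ keep positive
λ: 10′ + 49.3″ = 10.82167′; 59 + 10.82167/60 = 59.180361
E → positive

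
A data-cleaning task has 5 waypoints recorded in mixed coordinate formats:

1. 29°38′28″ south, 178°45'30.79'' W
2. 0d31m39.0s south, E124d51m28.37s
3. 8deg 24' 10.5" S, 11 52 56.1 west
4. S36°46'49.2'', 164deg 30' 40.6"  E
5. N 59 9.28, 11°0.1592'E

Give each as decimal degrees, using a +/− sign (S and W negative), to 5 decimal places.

Point 1:
  Lat: 29° + 38/60 + 28/3600 = 29 + 0.633333 + 0.007778 = 29.641111
  S → negative
  λ: 45′ + 30.79″ = 45.51317′; 178 + 45.51317/60 = 178.758553
  W ⇒ negate
Point 2:
  φ: 31′ + 39″ = 31.65000′; 0 + 31.65000/60 = 0.527500
  S → negative
  Longitude: 124° + 51/60 + 28.37/3600 = 124 + 0.850000 + 0.007881 = 124.857881
  E ⇒ keep positive
Point 3:
  φ: 8 + 24/60 + 10.5/3600 = 8.402917
  S ⇒ negate
  Longitude: 11° + 52/60 + 56.1/3600 = 11 + 0.866667 + 0.015583 = 11.882250
  hemisphere W, so the sign is −
Point 4:
  Latitude: 46′ + 49.2″ = 46.82000′; 36 + 46.82000/60 = 36.780333
  S ⇒ negate
  λ: 164 + 30/60 + 40.6/3600 = 164.511278
  E → positive
Point 5:
  Latitude: 9.28′ = 0.154667°; total 59.154667
  N → positive
  Longitude: 0.1592′ = 0.002653°; total 11.002653
  E → positive

1. -29.64111, -178.75855
2. -0.52750, 124.85788
3. -8.40292, -11.88225
4. -36.78033, 164.51128
5. 59.15467, 11.00265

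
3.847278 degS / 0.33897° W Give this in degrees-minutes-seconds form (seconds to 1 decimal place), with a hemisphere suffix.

3°50′50.2″ S, 0°20′20.3″ W

φ: whole degrees 3; 50.83668′ → 50′ and 50.201″
λ: whole degrees 0; 20.33820′ → 20′ and 20.292″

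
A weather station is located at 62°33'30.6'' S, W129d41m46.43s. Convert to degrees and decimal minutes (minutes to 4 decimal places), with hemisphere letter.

62° 33.5100′ S, 129° 41.7738′ W

φ: seconds/60 = 0.51000; minutes = 33 + 0.51000 = 33.510000
λ: seconds/60 = 0.77383; minutes = 41 + 0.77383 = 41.773833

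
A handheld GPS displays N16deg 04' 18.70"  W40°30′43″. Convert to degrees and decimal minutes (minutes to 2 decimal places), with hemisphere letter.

16° 4.31′ N, 40° 30.72′ W

φ: seconds/60 = 0.31167; minutes = 4 + 0.31167 = 4.3117
Lon: 30 + 43/60 = 30.7167′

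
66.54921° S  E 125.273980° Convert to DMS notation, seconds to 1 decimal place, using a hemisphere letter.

Latitude: whole degrees 66; 32.95260′ → 32′ and 57.156″
Lon: 0.273980° → 16.43880′; 0.43880 × 60 = 26.328″

66°32′57.2″ S, 125°16′26.3″ E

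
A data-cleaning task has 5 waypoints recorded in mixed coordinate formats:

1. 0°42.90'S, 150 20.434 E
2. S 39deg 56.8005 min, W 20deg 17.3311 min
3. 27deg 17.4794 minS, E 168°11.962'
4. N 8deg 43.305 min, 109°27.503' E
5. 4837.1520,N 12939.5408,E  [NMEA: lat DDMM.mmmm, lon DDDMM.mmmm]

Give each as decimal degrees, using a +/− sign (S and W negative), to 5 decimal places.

Point 1:
  Lat: 0 + 42.9/60 = 0.715000
  hemisphere S, so the sign is −
  Longitude: 150 + 20.434/60 = 150.340567
  E → positive
Point 2:
  Latitude: 56.8005′ = 0.946675°; total 39.946675
  hemisphere S, so the sign is −
  λ: 17.3311′ = 0.288852°; total 20.288852
  hemisphere W, so the sign is −
Point 3:
  Lat: 27 + 17.4794/60 = 27.291323
  S ⇒ negate
  Longitude: 11.962′ = 0.199367°; total 168.199367
  E → positive
Point 4:
  φ: 43.305′ = 0.721750°; total 8.721750
  N ⇒ keep positive
  λ: 109 + 27.503/60 = 109.458383
  E ⇒ keep positive
Point 5:
  φ: split at 2 digits → 48° and 37.152′; 48 + 37.152/60 = 48.619200
  N → positive
  Lon: degrees = first 3 digits = 129, minutes = 39.5408; 129 + 39.5408/60 = 129.659013
  E → positive

1. -0.71500, 150.34057
2. -39.94668, -20.28885
3. -27.29132, 168.19937
4. 8.72175, 109.45838
5. 48.61920, 129.65901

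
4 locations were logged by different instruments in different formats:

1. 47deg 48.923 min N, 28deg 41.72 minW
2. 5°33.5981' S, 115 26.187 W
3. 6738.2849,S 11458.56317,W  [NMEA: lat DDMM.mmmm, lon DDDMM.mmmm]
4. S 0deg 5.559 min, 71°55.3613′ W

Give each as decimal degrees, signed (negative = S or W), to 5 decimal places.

1. 47.81538, -28.69533
2. -5.55997, -115.43645
3. -67.63808, -114.97605
4. -0.09265, -71.92269

Point 1:
  φ: 47 + 48.923/60 = 47.815383
  N → positive
  Longitude: 28 + 41.72/60 = 28.695333
  W → negative
Point 2:
  φ: 5 + 33.5981/60 = 5.559968
  hemisphere S, so the sign is −
  Longitude: 26.187′ = 0.436450°; total 115.436450
  hemisphere W, so the sign is −
Point 3:
  φ: degrees = first 2 digits = 67, minutes = 38.2849; 67 + 38.2849/60 = 67.638082
  S ⇒ negate
  Lon: split at 3 digits → 114° and 58.56317′; 114 + 58.56317/60 = 114.976053
  hemisphere W, so the sign is −
Point 4:
  Latitude: 5.559′ = 0.092650°; total 0.092650
  S → negative
  Lon: 71 + 55.3613/60 = 71.922688
  hemisphere W, so the sign is −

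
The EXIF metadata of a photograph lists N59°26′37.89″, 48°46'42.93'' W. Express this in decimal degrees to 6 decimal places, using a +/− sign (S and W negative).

59.443858, -48.778592

Lat: 59° + 26/60 + 37.89/3600 = 59 + 0.433333 + 0.010525 = 59.4438583
N → positive
Longitude: 48 + 46/60 + 42.93/3600 = 48.7785917
W → negative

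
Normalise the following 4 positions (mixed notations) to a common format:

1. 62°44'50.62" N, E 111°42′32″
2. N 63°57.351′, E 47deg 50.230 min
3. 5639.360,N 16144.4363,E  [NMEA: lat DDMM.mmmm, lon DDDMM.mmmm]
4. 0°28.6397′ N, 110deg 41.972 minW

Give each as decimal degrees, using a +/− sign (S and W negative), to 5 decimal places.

1. 62.74739, 111.70889
2. 63.95585, 47.83717
3. 56.65600, 161.74061
4. 0.47733, -110.69953

Point 1:
  Latitude: 62 + 44/60 + 50.62/3600 = 62.747394
  N → positive
  λ: 42′ + 32″ = 42.53333′; 111 + 42.53333/60 = 111.708889
  E → positive
Point 2:
  Lat: 57.351′ = 0.955850°; total 63.955850
  N → positive
  λ: 47 + 50.23/60 = 47.837167
  E ⇒ keep positive
Point 3:
  φ: degrees = first 2 digits = 56, minutes = 39.36; 56 + 39.36/60 = 56.656000
  N ⇒ keep positive
  Longitude: degrees = first 3 digits = 161, minutes = 44.4363; 161 + 44.4363/60 = 161.740605
  E → positive
Point 4:
  Latitude: 0 + 28.6397/60 = 0.477328
  N ⇒ keep positive
  λ: 110 + 41.972/60 = 110.699533
  W → negative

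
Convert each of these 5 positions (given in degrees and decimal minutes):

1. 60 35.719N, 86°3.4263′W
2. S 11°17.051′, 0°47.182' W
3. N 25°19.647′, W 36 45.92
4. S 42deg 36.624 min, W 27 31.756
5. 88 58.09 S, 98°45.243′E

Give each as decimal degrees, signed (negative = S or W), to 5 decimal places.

1. 60.59532, -86.05711
2. -11.28418, -0.78637
3. 25.32745, -36.76533
4. -42.61040, -27.52927
5. -88.96817, 98.75405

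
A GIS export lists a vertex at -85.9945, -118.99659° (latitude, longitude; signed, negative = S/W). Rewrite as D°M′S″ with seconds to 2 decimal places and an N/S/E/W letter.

85°59′40.20″ S, 118°59′47.72″ W

Latitude is negative → S; |value| = 85.994500
φ: 0.994500° → 59.67000′; 0.67000 × 60 = 40.2000″
Longitude is negative → W; |value| = 118.996590
λ: 0.996590° → 59.79540′; 0.79540 × 60 = 47.7240″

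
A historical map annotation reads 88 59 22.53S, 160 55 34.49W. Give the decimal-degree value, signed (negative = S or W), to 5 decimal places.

Lat: 88 + 59/60 + 22.53/3600 = 88.989592
hemisphere S, so the sign is −
Longitude: 160° + 55/60 + 34.49/3600 = 160 + 0.916667 + 0.009581 = 160.926247
W → negative

-88.98959, -160.92625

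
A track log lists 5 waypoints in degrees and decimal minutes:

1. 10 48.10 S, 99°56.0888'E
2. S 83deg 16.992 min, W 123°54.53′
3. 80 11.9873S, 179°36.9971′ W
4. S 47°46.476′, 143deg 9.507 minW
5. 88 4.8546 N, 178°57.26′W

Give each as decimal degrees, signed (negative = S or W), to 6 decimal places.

1. -10.801667, 99.934813
2. -83.283200, -123.908833
3. -80.199788, -179.616618
4. -47.774600, -143.158450
5. 88.080910, -178.954333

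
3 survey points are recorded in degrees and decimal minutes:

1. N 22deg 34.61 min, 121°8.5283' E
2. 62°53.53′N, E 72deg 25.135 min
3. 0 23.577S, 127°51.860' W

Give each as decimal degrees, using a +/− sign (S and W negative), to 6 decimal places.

1. 22.576833, 121.142138
2. 62.892167, 72.418917
3. -0.392950, -127.864333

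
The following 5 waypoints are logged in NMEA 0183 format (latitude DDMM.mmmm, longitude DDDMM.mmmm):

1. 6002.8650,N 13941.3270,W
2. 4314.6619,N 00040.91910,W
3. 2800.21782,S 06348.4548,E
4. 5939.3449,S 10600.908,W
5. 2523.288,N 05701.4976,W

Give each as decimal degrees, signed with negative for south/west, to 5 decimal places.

1. 60.04775, -139.68878
2. 43.24437, -0.68199
3. -28.00363, 63.80758
4. -59.65575, -106.01513
5. 25.38813, -57.02496

Point 1:
  Latitude: split at 2 digits → 60° and 2.865′; 60 + 2.865/60 = 60.047750
  N ⇒ keep positive
  Longitude: degrees = first 3 digits = 139, minutes = 41.327; 139 + 41.327/60 = 139.688783
  hemisphere W, so the sign is −
Point 2:
  φ: split at 2 digits → 43° and 14.6619′; 43 + 14.6619/60 = 43.244365
  N ⇒ keep positive
  Lon: degrees = first 3 digits = 0, minutes = 40.9191; 0 + 40.9191/60 = 0.681985
  hemisphere W, so the sign is −
Point 3:
  Lat: degrees = first 2 digits = 28, minutes = 0.21782; 28 + 0.21782/60 = 28.003630
  S → negative
  Longitude: split at 3 digits → 063° and 48.4548′; 63 + 48.4548/60 = 63.807580
  E → positive
Point 4:
  φ: split at 2 digits → 59° and 39.3449′; 59 + 39.3449/60 = 59.655748
  S → negative
  Longitude: degrees = first 3 digits = 106, minutes = 0.908; 106 + 0.908/60 = 106.015133
  W → negative
Point 5:
  φ: degrees = first 2 digits = 25, minutes = 23.288; 25 + 23.288/60 = 25.388133
  N ⇒ keep positive
  λ: split at 3 digits → 057° and 1.4976′; 57 + 1.4976/60 = 57.024960
  W ⇒ negate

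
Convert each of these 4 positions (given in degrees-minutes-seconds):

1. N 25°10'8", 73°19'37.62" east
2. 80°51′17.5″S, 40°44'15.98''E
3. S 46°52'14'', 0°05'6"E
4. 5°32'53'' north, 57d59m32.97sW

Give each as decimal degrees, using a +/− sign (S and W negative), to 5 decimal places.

Point 1:
  Lat: 25° + 10/60 + 8/3600 = 25 + 0.166667 + 0.002222 = 25.168889
  N ⇒ keep positive
  λ: 73 + 19/60 + 37.62/3600 = 73.327117
  E ⇒ keep positive
Point 2:
  Latitude: 80° + 51/60 + 17.5/3600 = 80 + 0.850000 + 0.004861 = 80.854861
  hemisphere S, so the sign is −
  Lon: 40° + 44/60 + 15.98/3600 = 40 + 0.733333 + 0.004439 = 40.737772
  E → positive
Point 3:
  Latitude: 52′ + 14″ = 52.23333′; 46 + 52.23333/60 = 46.870556
  hemisphere S, so the sign is −
  λ: 5′ + 6″ = 5.10000′; 0 + 5.10000/60 = 0.085000
  E ⇒ keep positive
Point 4:
  Lat: 5° + 32/60 + 53/3600 = 5 + 0.533333 + 0.014722 = 5.548056
  N → positive
  Lon: 57 + 59/60 + 32.97/3600 = 57.992492
  W → negative

1. 25.16889, 73.32712
2. -80.85486, 40.73777
3. -46.87056, 0.08500
4. 5.54806, -57.99249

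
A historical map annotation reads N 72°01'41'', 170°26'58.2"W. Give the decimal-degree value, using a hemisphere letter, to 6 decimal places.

φ: 72° + 1/60 + 41/3600 = 72 + 0.016667 + 0.011389 = 72.0280556
λ: 170 + 26/60 + 58.2/3600 = 170.4495000

72.028056° N, 170.449500° W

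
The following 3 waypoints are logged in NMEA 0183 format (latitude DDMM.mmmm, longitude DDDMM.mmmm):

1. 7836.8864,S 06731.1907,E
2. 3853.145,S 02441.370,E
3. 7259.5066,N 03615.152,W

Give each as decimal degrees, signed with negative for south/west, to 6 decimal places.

1. -78.614773, 67.519845
2. -38.885750, 24.689500
3. 72.991777, -36.252533

Point 1:
  φ: degrees = first 2 digits = 78, minutes = 36.8864; 78 + 36.8864/60 = 78.6147733
  hemisphere S, so the sign is −
  λ: degrees = first 3 digits = 67, minutes = 31.1907; 67 + 31.1907/60 = 67.5198450
  E → positive
Point 2:
  Lat: split at 2 digits → 38° and 53.145′; 38 + 53.145/60 = 38.8857500
  S → negative
  Lon: split at 3 digits → 024° and 41.37′; 24 + 41.37/60 = 24.6895000
  E → positive
Point 3:
  Lat: split at 2 digits → 72° and 59.5066′; 72 + 59.5066/60 = 72.9917767
  N → positive
  Longitude: degrees = first 3 digits = 36, minutes = 15.152; 36 + 15.152/60 = 36.2525333
  W → negative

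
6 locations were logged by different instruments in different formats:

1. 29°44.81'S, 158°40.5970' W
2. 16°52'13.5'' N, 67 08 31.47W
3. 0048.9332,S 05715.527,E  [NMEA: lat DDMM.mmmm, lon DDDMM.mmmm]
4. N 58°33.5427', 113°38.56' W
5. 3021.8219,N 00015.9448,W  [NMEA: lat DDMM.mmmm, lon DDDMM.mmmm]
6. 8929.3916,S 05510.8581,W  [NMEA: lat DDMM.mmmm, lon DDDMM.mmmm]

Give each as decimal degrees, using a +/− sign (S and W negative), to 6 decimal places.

1. -29.746833, -158.676617
2. 16.870417, -67.142075
3. -0.815553, 57.258783
4. 58.559045, -113.642667
5. 30.363698, -0.265747
6. -89.489860, -55.180968

Point 1:
  Lat: 44.81′ = 0.746833°; total 29.7468333
  S ⇒ negate
  Lon: 40.597′ = 0.676617°; total 158.6766167
  W ⇒ negate
Point 2:
  Lat: 52′ + 13.5″ = 52.22500′; 16 + 52.22500/60 = 16.8704167
  N ⇒ keep positive
  Longitude: 67 + 8/60 + 31.47/3600 = 67.1420750
  hemisphere W, so the sign is −
Point 3:
  Latitude: split at 2 digits → 00° and 48.9332′; 0 + 48.9332/60 = 0.8155533
  S ⇒ negate
  Lon: degrees = first 3 digits = 57, minutes = 15.527; 57 + 15.527/60 = 57.2587833
  E ⇒ keep positive
Point 4:
  Lat: 58 + 33.5427/60 = 58.5590450
  N → positive
  Longitude: 113 + 38.56/60 = 113.6426667
  W ⇒ negate
Point 5:
  φ: split at 2 digits → 30° and 21.8219′; 30 + 21.8219/60 = 30.3636983
  N ⇒ keep positive
  λ: split at 3 digits → 000° and 15.9448′; 0 + 15.9448/60 = 0.2657467
  hemisphere W, so the sign is −
Point 6:
  φ: split at 2 digits → 89° and 29.3916′; 89 + 29.3916/60 = 89.4898600
  S ⇒ negate
  Longitude: split at 3 digits → 055° and 10.8581′; 55 + 10.8581/60 = 55.1809683
  W → negative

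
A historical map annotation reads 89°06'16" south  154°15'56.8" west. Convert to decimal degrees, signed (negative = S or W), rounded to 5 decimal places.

-89.10444, -154.26578

φ: 89° + 6/60 + 16/3600 = 89 + 0.100000 + 0.004444 = 89.104444
S ⇒ negate
λ: 154° + 15/60 + 56.8/3600 = 154 + 0.250000 + 0.015778 = 154.265778
hemisphere W, so the sign is −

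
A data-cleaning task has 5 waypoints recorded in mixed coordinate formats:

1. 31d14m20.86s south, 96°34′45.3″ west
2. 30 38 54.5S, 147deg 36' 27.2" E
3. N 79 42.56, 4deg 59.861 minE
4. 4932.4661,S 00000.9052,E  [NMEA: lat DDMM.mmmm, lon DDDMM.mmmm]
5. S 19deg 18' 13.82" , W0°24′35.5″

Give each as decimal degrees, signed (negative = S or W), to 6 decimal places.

Point 1:
  Lat: 31 + 14/60 + 20.86/3600 = 31.2391278
  S → negative
  λ: 34′ + 45.3″ = 34.75500′; 96 + 34.75500/60 = 96.5792500
  hemisphere W, so the sign is −
Point 2:
  Lat: 30 + 38/60 + 54.5/3600 = 30.6484722
  hemisphere S, so the sign is −
  Lon: 147° + 36/60 + 27.2/3600 = 147 + 0.600000 + 0.007556 = 147.6075556
  E → positive
Point 3:
  φ: 42.56′ = 0.709333°; total 79.7093333
  N → positive
  Longitude: 59.861′ = 0.997683°; total 4.9976833
  E → positive
Point 4:
  Lat: split at 2 digits → 49° and 32.4661′; 49 + 32.4661/60 = 49.5411017
  S ⇒ negate
  Lon: split at 3 digits → 000° and 0.9052′; 0 + 0.9052/60 = 0.0150867
  E → positive
Point 5:
  Lat: 18′ + 13.82″ = 18.23033′; 19 + 18.23033/60 = 19.3038389
  S → negative
  Longitude: 0° + 24/60 + 35.5/3600 = 0 + 0.400000 + 0.009861 = 0.4098611
  W → negative

1. -31.239128, -96.579250
2. -30.648472, 147.607556
3. 79.709333, 4.997683
4. -49.541102, 0.015087
5. -19.303839, -0.409861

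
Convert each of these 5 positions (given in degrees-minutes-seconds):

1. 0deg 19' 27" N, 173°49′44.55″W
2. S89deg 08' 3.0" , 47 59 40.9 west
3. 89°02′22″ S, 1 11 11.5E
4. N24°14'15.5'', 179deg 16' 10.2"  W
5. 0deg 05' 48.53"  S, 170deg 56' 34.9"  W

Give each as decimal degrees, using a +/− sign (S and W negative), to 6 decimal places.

1. 0.324167, -173.829042
2. -89.134167, -47.994694
3. -89.039444, 1.186528
4. 24.237639, -179.269500
5. -0.096814, -170.943028

Point 1:
  φ: 0 + 19/60 + 27/3600 = 0.3241667
  N → positive
  Longitude: 49′ + 44.55″ = 49.74250′; 173 + 49.74250/60 = 173.8290417
  hemisphere W, so the sign is −
Point 2:
  φ: 89° + 8/60 + 3/3600 = 89 + 0.133333 + 0.000833 = 89.1341667
  S → negative
  Lon: 47° + 59/60 + 40.9/3600 = 47 + 0.983333 + 0.011361 = 47.9946944
  hemisphere W, so the sign is −
Point 3:
  φ: 2′ + 22″ = 2.36667′; 89 + 2.36667/60 = 89.0394444
  hemisphere S, so the sign is −
  Lon: 1° + 11/60 + 11.5/3600 = 1 + 0.183333 + 0.003194 = 1.1865278
  E → positive
Point 4:
  Latitude: 14′ + 15.5″ = 14.25833′; 24 + 14.25833/60 = 24.2376389
  N ⇒ keep positive
  λ: 16′ + 10.2″ = 16.17000′; 179 + 16.17000/60 = 179.2695000
  hemisphere W, so the sign is −
Point 5:
  Latitude: 0 + 5/60 + 48.53/3600 = 0.0968139
  hemisphere S, so the sign is −
  Longitude: 56′ + 34.9″ = 56.58167′; 170 + 56.58167/60 = 170.9430278
  W → negative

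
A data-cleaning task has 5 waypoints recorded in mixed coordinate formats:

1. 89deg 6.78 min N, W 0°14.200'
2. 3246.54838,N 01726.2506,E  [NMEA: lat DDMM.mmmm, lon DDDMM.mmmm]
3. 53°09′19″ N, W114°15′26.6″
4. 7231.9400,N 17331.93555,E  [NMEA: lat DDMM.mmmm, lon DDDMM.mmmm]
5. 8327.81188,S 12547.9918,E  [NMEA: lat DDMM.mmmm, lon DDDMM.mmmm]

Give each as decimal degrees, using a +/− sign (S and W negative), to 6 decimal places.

1. 89.113000, -0.236667
2. 32.775806, 17.437510
3. 53.155278, -114.257389
4. 72.532333, 173.532259
5. -83.463531, 125.799863

Point 1:
  Lat: 89 + 6.78/60 = 89.1130000
  N → positive
  λ: 0 + 14.2/60 = 0.2366667
  W → negative
Point 2:
  Latitude: split at 2 digits → 32° and 46.54838′; 32 + 46.54838/60 = 32.7758063
  N ⇒ keep positive
  Longitude: degrees = first 3 digits = 17, minutes = 26.2506; 17 + 26.2506/60 = 17.4375100
  E ⇒ keep positive
Point 3:
  Latitude: 53 + 9/60 + 19/3600 = 53.1552778
  N → positive
  Longitude: 114° + 15/60 + 26.6/3600 = 114 + 0.250000 + 0.007389 = 114.2573889
  W → negative
Point 4:
  φ: degrees = first 2 digits = 72, minutes = 31.94; 72 + 31.94/60 = 72.5323333
  N ⇒ keep positive
  Lon: degrees = first 3 digits = 173, minutes = 31.93555; 173 + 31.93555/60 = 173.5322592
  E ⇒ keep positive
Point 5:
  Latitude: split at 2 digits → 83° and 27.81188′; 83 + 27.81188/60 = 83.4635313
  S ⇒ negate
  λ: degrees = first 3 digits = 125, minutes = 47.9918; 125 + 47.9918/60 = 125.7998633
  E → positive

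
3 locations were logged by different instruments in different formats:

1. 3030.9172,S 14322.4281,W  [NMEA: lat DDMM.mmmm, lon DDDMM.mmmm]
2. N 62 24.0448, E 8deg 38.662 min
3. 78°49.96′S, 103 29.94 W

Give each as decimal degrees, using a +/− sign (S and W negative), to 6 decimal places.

1. -30.515287, -143.373802
2. 62.400747, 8.644367
3. -78.832667, -103.499000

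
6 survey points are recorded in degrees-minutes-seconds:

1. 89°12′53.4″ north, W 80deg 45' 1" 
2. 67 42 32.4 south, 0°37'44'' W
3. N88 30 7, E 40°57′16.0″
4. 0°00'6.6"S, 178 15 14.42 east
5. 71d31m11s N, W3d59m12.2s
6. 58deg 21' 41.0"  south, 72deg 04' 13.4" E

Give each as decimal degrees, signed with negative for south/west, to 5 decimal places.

Point 1:
  Lat: 12′ + 53.4″ = 12.89000′; 89 + 12.89000/60 = 89.214833
  N → positive
  Lon: 45′ + 1″ = 45.01667′; 80 + 45.01667/60 = 80.750278
  W ⇒ negate
Point 2:
  Latitude: 67 + 42/60 + 32.4/3600 = 67.709000
  S → negative
  λ: 0 + 37/60 + 44/3600 = 0.628889
  W → negative
Point 3:
  Latitude: 88° + 30/60 + 7/3600 = 88 + 0.500000 + 0.001944 = 88.501944
  N ⇒ keep positive
  Longitude: 40 + 57/60 + 16/3600 = 40.954444
  E ⇒ keep positive
Point 4:
  Lat: 0° + 0/60 + 6.6/3600 = 0 + 0.000000 + 0.001833 = 0.001833
  S ⇒ negate
  λ: 15′ + 14.42″ = 15.24033′; 178 + 15.24033/60 = 178.254006
  E ⇒ keep positive
Point 5:
  Latitude: 71 + 31/60 + 11/3600 = 71.519722
  N ⇒ keep positive
  λ: 59′ + 12.2″ = 59.20333′; 3 + 59.20333/60 = 3.986722
  hemisphere W, so the sign is −
Point 6:
  Latitude: 21′ + 41″ = 21.68333′; 58 + 21.68333/60 = 58.361389
  S → negative
  Lon: 72 + 4/60 + 13.4/3600 = 72.070389
  E ⇒ keep positive

1. 89.21483, -80.75028
2. -67.70900, -0.62889
3. 88.50194, 40.95444
4. -0.00183, 178.25401
5. 71.51972, -3.98672
6. -58.36139, 72.07039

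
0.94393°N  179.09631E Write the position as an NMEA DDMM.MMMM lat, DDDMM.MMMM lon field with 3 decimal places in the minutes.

φ: minutes = (0.943930 − 0) × 60 = 56.63580
Longitude: 179° + 0.096310 × 60 = 179° 5.77860′

0056.636,N / 17905.779,E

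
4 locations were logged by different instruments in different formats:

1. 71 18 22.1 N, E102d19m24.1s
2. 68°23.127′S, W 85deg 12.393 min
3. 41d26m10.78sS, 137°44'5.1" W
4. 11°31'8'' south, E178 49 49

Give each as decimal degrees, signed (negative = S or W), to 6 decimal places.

1. 71.306139, 102.323361
2. -68.385450, -85.206550
3. -41.436328, -137.734750
4. -11.518889, 178.830278

Point 1:
  Lat: 71° + 18/60 + 22.1/3600 = 71 + 0.300000 + 0.006139 = 71.3061389
  N ⇒ keep positive
  λ: 102° + 19/60 + 24.1/3600 = 102 + 0.316667 + 0.006694 = 102.3233611
  E ⇒ keep positive
Point 2:
  φ: 68 + 23.127/60 = 68.3854500
  hemisphere S, so the sign is −
  Lon: 12.393′ = 0.206550°; total 85.2065500
  hemisphere W, so the sign is −
Point 3:
  Lat: 26′ + 10.78″ = 26.17967′; 41 + 26.17967/60 = 41.4363278
  S → negative
  λ: 137° + 44/60 + 5.1/3600 = 137 + 0.733333 + 0.001417 = 137.7347500
  hemisphere W, so the sign is −
Point 4:
  φ: 11° + 31/60 + 8/3600 = 11 + 0.516667 + 0.002222 = 11.5188889
  S ⇒ negate
  Longitude: 178° + 49/60 + 49/3600 = 178 + 0.816667 + 0.013611 = 178.8302778
  E → positive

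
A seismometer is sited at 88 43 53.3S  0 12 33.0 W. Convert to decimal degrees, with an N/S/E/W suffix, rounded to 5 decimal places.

Latitude: 88° + 43/60 + 53.3/3600 = 88 + 0.716667 + 0.014806 = 88.731472
Longitude: 0 + 12/60 + 33/3600 = 0.209167

88.73147° S, 0.20917° W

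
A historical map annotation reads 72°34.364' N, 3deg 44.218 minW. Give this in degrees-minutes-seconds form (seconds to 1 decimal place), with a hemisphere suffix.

Lat: 34.36400′ → 34′ and 0.36400 × 60 = 21.840″
Longitude: fractional minutes 0.21800 × 60 = 13.080″

72°34′21.8″ N, 3°44′13.1″ W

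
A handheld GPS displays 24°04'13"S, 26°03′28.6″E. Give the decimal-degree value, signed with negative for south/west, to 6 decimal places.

φ: 4′ + 13″ = 4.21667′; 24 + 4.21667/60 = 24.0702778
hemisphere S, so the sign is −
Longitude: 3′ + 28.6″ = 3.47667′; 26 + 3.47667/60 = 26.0579444
E → positive

-24.070278, 26.057944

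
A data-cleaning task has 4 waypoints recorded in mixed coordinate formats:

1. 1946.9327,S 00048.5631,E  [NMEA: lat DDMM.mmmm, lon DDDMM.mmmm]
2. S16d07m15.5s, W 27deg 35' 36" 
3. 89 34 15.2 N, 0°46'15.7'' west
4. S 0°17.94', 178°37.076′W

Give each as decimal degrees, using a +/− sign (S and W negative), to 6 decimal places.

Point 1:
  φ: split at 2 digits → 19° and 46.9327′; 19 + 46.9327/60 = 19.7822117
  S ⇒ negate
  Longitude: degrees = first 3 digits = 0, minutes = 48.5631; 0 + 48.5631/60 = 0.8093850
  E ⇒ keep positive
Point 2:
  Latitude: 7′ + 15.5″ = 7.25833′; 16 + 7.25833/60 = 16.1209722
  hemisphere S, so the sign is −
  Lon: 27 + 35/60 + 36/3600 = 27.5933333
  W → negative
Point 3:
  φ: 89° + 34/60 + 15.2/3600 = 89 + 0.566667 + 0.004222 = 89.5708889
  N → positive
  λ: 0 + 46/60 + 15.7/3600 = 0.7710278
  W → negative
Point 4:
  Latitude: 0 + 17.94/60 = 0.2990000
  S → negative
  Lon: 178 + 37.076/60 = 178.6179333
  W ⇒ negate

1. -19.782212, 0.809385
2. -16.120972, -27.593333
3. 89.570889, -0.771028
4. -0.299000, -178.617933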